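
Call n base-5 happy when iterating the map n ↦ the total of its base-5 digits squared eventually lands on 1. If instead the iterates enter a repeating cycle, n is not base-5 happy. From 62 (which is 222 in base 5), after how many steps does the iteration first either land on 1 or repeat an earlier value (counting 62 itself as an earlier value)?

62 = (2,2,2)_5 → 2² + 2² + 2² = 12
12 = (2,2)_5 → 2² + 2² = 8
8 = (1,3)_5 → 1² + 3² = 10
10 = (2,0)_5 → 2² + 0² = 4
4 = (4)_5 → 4² = 16
16 = (3,1)_5 → 3² + 1² = 10  — 10 repeats.
That took 6 steps.

6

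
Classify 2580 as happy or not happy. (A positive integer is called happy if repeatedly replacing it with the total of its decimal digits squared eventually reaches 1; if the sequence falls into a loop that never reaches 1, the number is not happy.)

2580 → 93
93 → 90
90 → 81
81 → 65
65 → 61
61 → 37
37 → 58
58 → 89
89 → 145
145 → 42
42 → 20
20 → 4
4 → 16
16 → 37  — 37 already seen; the sequence cycles without reaching 1.

not happy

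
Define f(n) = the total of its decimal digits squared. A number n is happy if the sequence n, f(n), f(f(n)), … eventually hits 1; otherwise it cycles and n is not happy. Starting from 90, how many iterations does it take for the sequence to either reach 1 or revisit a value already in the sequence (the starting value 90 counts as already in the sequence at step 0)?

90 → 9² + 0² = 81
81 → 8² + 1² = 65
65 → 6² + 5² = 61
61 → 6² + 1² = 37
37 → 3² + 7² = 58
58 → 5² + 8² = 89
89 → 8² + 9² = 145
145 → 1² + 4² + 5² = 42
42 → 4² + 2² = 20
20 → 2² + 0² = 4
4 → 4² = 16
16 → 1² + 6² = 37  — 37 repeats.
That took 12 steps.

12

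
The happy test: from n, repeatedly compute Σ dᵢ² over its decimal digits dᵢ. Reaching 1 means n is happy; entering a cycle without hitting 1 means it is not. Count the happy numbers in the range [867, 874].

867: 867 → 149 → 98 → 145 → 42 → 20 → 4 → 16 → 37 → 58 → 89 → 145  (repeats 145)
868: 868 → 164 → 53 → 34 → 25 → 29 → 85 → 89 → 145 → 42 → 20 → 4 → 16 → 37 → 58 → 89  (repeats 89)
869: 869 → 181 → 66 → 72 → 53 → 34 → 25 → 29 → 85 → 89 → 145 → 42 → 20 → 4 → 16 → 37 → 58 → 89  (repeats 89)
870: 870 → 113 → 11 → 2 → 4 → 16 → 37 → 58 → 89 → 145 → 42 → 20 → 4  (repeats 4)
871: 871 → 114 → 18 → 65 → 61 → 37 → 58 → 89 → 145 → 42 → 20 → 4 → 16 → 37  (repeats 37)
872: 872 → 117 → 51 → 26 → 40 → 16 → 37 → 58 → 89 → 145 → 42 → 20 → 4 → 16  (repeats 16)
873: 873 → 122 → 9 → 81 → 65 → 61 → 37 → 58 → 89 → 145 → 42 → 20 → 4 → 16 → 37  (repeats 37)
874: 874 → 129 → 86 → 100 → 1  (reaches 1)
happy: 874

1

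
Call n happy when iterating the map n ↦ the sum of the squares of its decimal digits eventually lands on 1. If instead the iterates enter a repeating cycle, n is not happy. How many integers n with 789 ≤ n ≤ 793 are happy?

789: 789 → 194 → 98 → 145 → 42 → 20 → 4 → 16 → 37 → 58 → 89 → 145  — not happy
790: 790 → 130 → 10 → 1  — happy
791: 791 → 131 → 11 → 2 → 4 → 16 → 37 → 58 → 89 → 145 → 42 → 20 → 4  — not happy
792: 792 → 134 → 26 → 40 → 16 → 37 → 58 → 89 → 145 → 42 → 20 → 4 → 16  — not happy
793: 793 → 139 → 91 → 82 → 68 → 100 → 1  — happy
happy: 790, 793

2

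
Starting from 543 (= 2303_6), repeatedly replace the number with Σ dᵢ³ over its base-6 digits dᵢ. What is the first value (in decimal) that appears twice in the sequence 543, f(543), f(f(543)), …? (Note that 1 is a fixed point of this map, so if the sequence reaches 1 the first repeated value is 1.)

543 = (2,3,0,3)_6 → 2³ + 3³ + 0³ + 3³ = 62
62 = (1,4,2)_6 → 1³ + 4³ + 2³ = 73
73 = (2,0,1)_6 → 2³ + 0³ + 1³ = 9
9 = (1,3)_6 → 1³ + 3³ = 28
28 = (4,4)_6 → 4³ + 4³ = 128
128 = (3,3,2)_6 → 3³ + 3³ + 2³ = 62  — 62 already appeared earlier.

62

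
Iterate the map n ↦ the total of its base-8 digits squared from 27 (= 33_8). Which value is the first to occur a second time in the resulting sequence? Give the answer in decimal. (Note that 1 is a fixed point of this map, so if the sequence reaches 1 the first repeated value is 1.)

1

27 = (3,3)_8 → 18
18 = (2,2)_8 → 8
8 = (1,0)_8 → 1  — reached the fixed point 1.
1 → 1, so 1 is the first repeated value.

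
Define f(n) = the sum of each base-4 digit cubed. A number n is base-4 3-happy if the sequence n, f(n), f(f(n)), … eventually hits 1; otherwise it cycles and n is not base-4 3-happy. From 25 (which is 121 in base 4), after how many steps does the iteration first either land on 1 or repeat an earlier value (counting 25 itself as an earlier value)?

3

25 = (1,2,1)_4 → 10
10 = (2,2)_4 → 16
16 = (1,0,0)_4 → 1  — reached 1.
That took 3 steps.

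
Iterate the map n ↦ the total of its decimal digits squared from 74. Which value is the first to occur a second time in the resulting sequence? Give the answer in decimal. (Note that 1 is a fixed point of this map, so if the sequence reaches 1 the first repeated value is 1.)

37

74 → 7² + 4² = 65
65 → 6² + 5² = 61
61 → 6² + 1² = 37
37 → 3² + 7² = 58
58 → 5² + 8² = 89
89 → 8² + 9² = 145
145 → 1² + 4² + 5² = 42
42 → 4² + 2² = 20
20 → 2² + 0² = 4
4 → 4² = 16
16 → 1² + 6² = 37  — 37 already appeared earlier.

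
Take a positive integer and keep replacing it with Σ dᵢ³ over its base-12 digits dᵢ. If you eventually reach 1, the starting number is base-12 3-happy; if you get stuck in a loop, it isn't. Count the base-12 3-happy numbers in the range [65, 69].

65: 65 → 250 → 1513 → 1217 → 762 → 368 → 736 → 190 → 1028 → 856 → 1520 → 1728 → 1  — base-12 3-happy
66: 66 → 341 → 197 → 190 → 1028 → 856 → 1520 → 1728 → 1  — base-12 3-happy
67: 67 → 468 → 54 → 280 → 1396 → 1305 → 1458 → 1217 → 762 → 368 → 736 → 190 → 1028 → 856 → 1520 → 1728 → 1  — base-12 3-happy
68: 68 → 637 → 190 → 1028 → 856 → 1520 → 1728 → 1  — base-12 3-happy
69: 69 → 854 → 1464 → 1008 → 343 → 415 → 1351 → 1136 → 1855 → 1344 → 793 → 342 → 288 → 8 → 512 → 755 → 1464  — not base-12 3-happy
base-12 3-happy: 65, 66, 67, 68

4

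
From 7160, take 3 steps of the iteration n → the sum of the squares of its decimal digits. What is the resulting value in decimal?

7160 → 7² + 1² + 6² + 0² = 86
86 → 8² + 6² = 100
100 → 1² + 0² + 0² = 1

1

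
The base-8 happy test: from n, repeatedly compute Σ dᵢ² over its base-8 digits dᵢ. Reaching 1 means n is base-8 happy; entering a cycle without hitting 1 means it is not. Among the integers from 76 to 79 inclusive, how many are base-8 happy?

2

76: 76 → 18 → 8 → 1  (reaches 1)
77: 77 → 27 → 18 → 8 → 1  (reaches 1)
78: 78 → 38 → 52 → 52  (repeats 52)
79: 79 → 51 → 45 → 50 → 40 → 25 → 10 → 5 → 25  (repeats 25)
base-8 happy: 76, 77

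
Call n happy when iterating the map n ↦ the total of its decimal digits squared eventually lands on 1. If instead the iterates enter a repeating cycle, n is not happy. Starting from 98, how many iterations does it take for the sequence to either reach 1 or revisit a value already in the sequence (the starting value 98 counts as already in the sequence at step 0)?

98 → 9² + 8² = 81 + 64 = 145
145 → 1² + 4² + 5² = 1 + 16 + 25 = 42
42 → 4² + 2² = 16 + 4 = 20
20 → 2² + 0² = 4 + 0 = 4
4 → 4² = 16
16 → 1² + 6² = 1 + 36 = 37
37 → 3² + 7² = 9 + 49 = 58
58 → 5² + 8² = 25 + 64 = 89
89 → 8² + 9² = 64 + 81 = 145  — 145 repeats.
That took 9 steps.

9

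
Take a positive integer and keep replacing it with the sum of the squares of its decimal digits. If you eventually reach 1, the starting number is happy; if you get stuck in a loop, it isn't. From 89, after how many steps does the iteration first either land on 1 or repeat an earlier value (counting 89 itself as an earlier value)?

8

89 → 8² + 9² = 145
145 → 1² + 4² + 5² = 42
42 → 4² + 2² = 20
20 → 2² + 0² = 4
4 → 4² = 16
16 → 1² + 6² = 37
37 → 3² + 7² = 58
58 → 5² + 8² = 89  — 89 repeats.
That took 8 steps.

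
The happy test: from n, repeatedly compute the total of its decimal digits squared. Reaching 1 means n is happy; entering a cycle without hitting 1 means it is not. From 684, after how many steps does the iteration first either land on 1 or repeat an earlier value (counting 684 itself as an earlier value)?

12

684 → 6² + 8² + 4² = 116
116 → 1² + 1² + 6² = 38
38 → 3² + 8² = 73
73 → 7² + 3² = 58
58 → 5² + 8² = 89
89 → 8² + 9² = 145
145 → 1² + 4² + 5² = 42
42 → 4² + 2² = 20
20 → 2² + 0² = 4
4 → 4² = 16
16 → 1² + 6² = 37
37 → 3² + 7² = 58  — 58 repeats.
That took 12 steps.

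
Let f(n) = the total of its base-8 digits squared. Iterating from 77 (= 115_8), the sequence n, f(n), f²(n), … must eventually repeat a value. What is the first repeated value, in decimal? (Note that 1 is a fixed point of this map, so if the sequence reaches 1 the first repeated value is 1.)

1

77 = (1,1,5)_8 → 1² + 1² + 5² = 1 + 1 + 25 = 27
27 = (3,3)_8 → 3² + 3² = 9 + 9 = 18
18 = (2,2)_8 → 2² + 2² = 4 + 4 = 8
8 = (1,0)_8 → 1² + 0² = 1 + 0 = 1  — reached the fixed point 1.
1 → 1, so 1 is the first repeated value.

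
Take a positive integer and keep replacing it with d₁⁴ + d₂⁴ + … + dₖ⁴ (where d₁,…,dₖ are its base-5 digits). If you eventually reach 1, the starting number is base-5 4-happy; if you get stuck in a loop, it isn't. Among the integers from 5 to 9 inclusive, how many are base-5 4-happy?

1

5: 5 → 1  (reaches 1)
6: 6 → 2 → 16 → 82 → 98 → 418 → 244 → 594 → 674 → 514 → 528 → 338 → 194 → 354 → 528  (repeats 528)
7: 7 → 17 → 97 → 353 → 353  (repeats 353)
8: 8 → 82 → 98 → 418 → 244 → 594 → 674 → 514 → 528 → 338 → 194 → 354 → 528  (repeats 528)
9: 9 → 257 → 33 → 83 → 163 → 99 → 593 → 499 → 849 → 595 → 593  (repeats 593)
base-5 4-happy: 5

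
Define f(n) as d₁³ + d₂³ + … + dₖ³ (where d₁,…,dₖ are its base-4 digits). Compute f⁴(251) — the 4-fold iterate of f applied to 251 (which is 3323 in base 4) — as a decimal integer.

251 = (3,3,2,3)_4 → 3³ + 3³ + 2³ + 3³ = 27 + 27 + 8 + 27 = 89
89 = (1,1,2,1)_4 → 1³ + 1³ + 2³ + 1³ = 1 + 1 + 8 + 1 = 11
11 = (2,3)_4 → 2³ + 3³ = 8 + 27 = 35
35 = (2,0,3)_4 → 2³ + 0³ + 3³ = 8 + 0 + 27 = 35

35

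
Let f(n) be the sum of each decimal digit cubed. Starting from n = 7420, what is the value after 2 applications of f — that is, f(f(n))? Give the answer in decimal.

7420 → 7³ + 4³ + 2³ + 0³ = 415
415 → 4³ + 1³ + 5³ = 190

190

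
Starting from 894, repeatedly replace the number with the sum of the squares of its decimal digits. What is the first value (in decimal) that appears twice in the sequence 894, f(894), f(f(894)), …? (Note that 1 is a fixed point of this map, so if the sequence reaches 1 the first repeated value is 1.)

894 → 8² + 9² + 4² = 161
161 → 1² + 6² + 1² = 38
38 → 3² + 8² = 73
73 → 7² + 3² = 58
58 → 5² + 8² = 89
89 → 8² + 9² = 145
145 → 1² + 4² + 5² = 42
42 → 4² + 2² = 20
20 → 2² + 0² = 4
4 → 4² = 16
16 → 1² + 6² = 37
37 → 3² + 7² = 58  — 58 already appeared earlier.

58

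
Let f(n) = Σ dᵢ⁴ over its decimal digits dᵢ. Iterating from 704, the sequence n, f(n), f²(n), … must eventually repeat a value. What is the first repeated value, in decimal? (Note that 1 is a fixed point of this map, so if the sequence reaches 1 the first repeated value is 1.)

4338

704 → 7⁴ + 0⁴ + 4⁴ = 2401 + 0 + 256 = 2657
2657 → 2⁴ + 6⁴ + 5⁴ + 7⁴ = 16 + 1296 + 625 + 2401 = 4338
4338 → 4⁴ + 3⁴ + 3⁴ + 8⁴ = 256 + 81 + 81 + 4096 = 4514
4514 → 4⁴ + 5⁴ + 1⁴ + 4⁴ = 256 + 625 + 1 + 256 = 1138
1138 → 1⁴ + 1⁴ + 3⁴ + 8⁴ = 1 + 1 + 81 + 4096 = 4179
4179 → 4⁴ + 1⁴ + 7⁴ + 9⁴ = 256 + 1 + 2401 + 6561 = 9219
9219 → 9⁴ + 2⁴ + 1⁴ + 9⁴ = 6561 + 16 + 1 + 6561 = 13139
13139 → 1⁴ + 3⁴ + 1⁴ + 3⁴ + 9⁴ = 1 + 81 + 1 + 81 + 6561 = 6725
6725 → 6⁴ + 7⁴ + 2⁴ + 5⁴ = 1296 + 2401 + 16 + 625 = 4338  — 4338 already appeared earlier.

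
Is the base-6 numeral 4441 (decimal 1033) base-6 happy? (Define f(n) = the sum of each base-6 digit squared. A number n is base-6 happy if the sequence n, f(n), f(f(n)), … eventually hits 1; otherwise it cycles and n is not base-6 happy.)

1033 = (4,4,4,1)_6 → 4² + 4² + 4² + 1² = 16 + 16 + 16 + 1 = 49
49 = (1,2,1)_6 → 1² + 2² + 1² = 1 + 4 + 1 = 6
6 = (1,0)_6 → 1² + 0² = 1 + 0 = 1  — reached 1.

base-6 happy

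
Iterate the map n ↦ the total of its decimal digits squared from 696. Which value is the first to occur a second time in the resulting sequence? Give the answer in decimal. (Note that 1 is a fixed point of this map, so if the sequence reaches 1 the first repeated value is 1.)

696 → 6² + 9² + 6² = 36 + 81 + 36 = 153
153 → 1² + 5² + 3² = 1 + 25 + 9 = 35
35 → 3² + 5² = 9 + 25 = 34
34 → 3² + 4² = 9 + 16 = 25
25 → 2² + 5² = 4 + 25 = 29
29 → 2² + 9² = 4 + 81 = 85
85 → 8² + 5² = 64 + 25 = 89
89 → 8² + 9² = 64 + 81 = 145
145 → 1² + 4² + 5² = 1 + 16 + 25 = 42
42 → 4² + 2² = 16 + 4 = 20
20 → 2² + 0² = 4 + 0 = 4
4 → 4² = 16
16 → 1² + 6² = 1 + 36 = 37
37 → 3² + 7² = 9 + 49 = 58
58 → 5² + 8² = 25 + 64 = 89  — 89 already appeared earlier.

89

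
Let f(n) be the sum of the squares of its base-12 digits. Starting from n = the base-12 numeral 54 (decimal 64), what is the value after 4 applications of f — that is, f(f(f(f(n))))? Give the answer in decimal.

128

64 = (5,4)_12 → 5² + 4² = 41
41 = (3,5)_12 → 3² + 5² = 34
34 = (2,10)_12 → 2² + 10² = 104
104 = (8,8)_12 → 8² + 8² = 128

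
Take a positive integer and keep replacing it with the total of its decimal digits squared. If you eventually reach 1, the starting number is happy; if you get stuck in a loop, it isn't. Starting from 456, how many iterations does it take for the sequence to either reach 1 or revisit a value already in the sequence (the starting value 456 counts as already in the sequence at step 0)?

456 → 4² + 5² + 6² = 16 + 25 + 36 = 77
77 → 7² + 7² = 49 + 49 = 98
98 → 9² + 8² = 81 + 64 = 145
145 → 1² + 4² + 5² = 1 + 16 + 25 = 42
42 → 4² + 2² = 16 + 4 = 20
20 → 2² + 0² = 4 + 0 = 4
4 → 4² = 16
16 → 1² + 6² = 1 + 36 = 37
37 → 3² + 7² = 9 + 49 = 58
58 → 5² + 8² = 25 + 64 = 89
89 → 8² + 9² = 64 + 81 = 145  — 145 repeats.
That took 11 steps.

11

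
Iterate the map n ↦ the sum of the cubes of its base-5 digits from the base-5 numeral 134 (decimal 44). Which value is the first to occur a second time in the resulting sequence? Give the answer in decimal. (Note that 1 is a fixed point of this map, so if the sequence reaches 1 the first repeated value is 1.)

44 = (1,3,4)_5 → 1³ + 3³ + 4³ = 92
92 = (3,3,2)_5 → 3³ + 3³ + 2³ = 62
62 = (2,2,2)_5 → 2³ + 2³ + 2³ = 24
24 = (4,4)_5 → 4³ + 4³ = 128
128 = (1,0,0,3)_5 → 1³ + 0³ + 0³ + 3³ = 28
28 = (1,0,3)_5 → 1³ + 0³ + 3³ = 28  — 28 already appeared earlier.

28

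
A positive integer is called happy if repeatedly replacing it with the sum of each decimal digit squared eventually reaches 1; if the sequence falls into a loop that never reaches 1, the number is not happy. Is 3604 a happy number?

3604 → 3² + 6² + 0² + 4² = 9 + 36 + 0 + 16 = 61
61 → 6² + 1² = 36 + 1 = 37
37 → 3² + 7² = 9 + 49 = 58
58 → 5² + 8² = 25 + 64 = 89
89 → 8² + 9² = 64 + 81 = 145
145 → 1² + 4² + 5² = 1 + 16 + 25 = 42
42 → 4² + 2² = 16 + 4 = 20
20 → 2² + 0² = 4 + 0 = 4
4 → 4² = 16
16 → 1² + 6² = 1 + 36 = 37  — 37 already seen; the sequence cycles without reaching 1.

not happy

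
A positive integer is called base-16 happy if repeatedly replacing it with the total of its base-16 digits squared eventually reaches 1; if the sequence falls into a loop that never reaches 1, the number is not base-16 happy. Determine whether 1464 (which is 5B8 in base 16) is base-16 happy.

1464 = (5,11,8)_16 → 210
210 = (13,2)_16 → 173
173 = (10,13)_16 → 269
269 = (1,0,13)_16 → 170
170 = (10,10)_16 → 200
200 = (12,8)_16 → 208
208 = (13,0)_16 → 169
169 = (10,9)_16 → 181
181 = (11,5)_16 → 146
146 = (9,2)_16 → 85
85 = (5,5)_16 → 50
50 = (3,2)_16 → 13
13 = (13)_16 → 169  — 169 already seen; the sequence cycles without reaching 1.

not base-16 happy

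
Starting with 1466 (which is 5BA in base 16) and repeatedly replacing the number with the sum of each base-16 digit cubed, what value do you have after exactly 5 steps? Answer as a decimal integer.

1466 = (5,11,10)_16 → 5³ + 11³ + 10³ = 2456
2456 = (9,9,8)_16 → 9³ + 9³ + 8³ = 1970
1970 = (7,11,2)_16 → 7³ + 11³ + 2³ = 1682
1682 = (6,9,2)_16 → 6³ + 9³ + 2³ = 953
953 = (3,11,9)_16 → 3³ + 11³ + 9³ = 2087

2087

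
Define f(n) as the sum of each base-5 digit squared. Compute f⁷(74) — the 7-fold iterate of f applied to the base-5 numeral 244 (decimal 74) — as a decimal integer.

4

74 = (2,4,4)_5 → 2² + 4² + 4² = 36
36 = (1,2,1)_5 → 1² + 2² + 1² = 6
6 = (1,1)_5 → 1² + 1² = 2
2 = (2)_5 → 2² = 4
4 = (4)_5 → 4² = 16
16 = (3,1)_5 → 3² + 1² = 10
10 = (2,0)_5 → 2² + 0² = 4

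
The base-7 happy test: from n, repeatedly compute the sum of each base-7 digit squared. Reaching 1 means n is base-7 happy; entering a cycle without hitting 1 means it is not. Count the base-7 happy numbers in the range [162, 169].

1

162: 162 → 14 → 4 → 16 → 8 → 2 → 4  (repeats 4)
163: 163 → 17 → 13 → 37 → 29 → 17  (repeats 17)
164: 164 → 22 → 10 → 10  (repeats 10)
165: 165 → 29 → 17 → 13 → 37 → 29  (repeats 29)
166: 166 → 38 → 34 → 52 → 10 → 10  (repeats 10)
167: 167 → 49 → 1  (reaches 1)
168: 168 → 18 → 20 → 40 → 50 → 2 → 4 → 16 → 8 → 2  (repeats 2)
169: 169 → 19 → 29 → 17 → 13 → 37 → 29  (repeats 29)
base-7 happy: 167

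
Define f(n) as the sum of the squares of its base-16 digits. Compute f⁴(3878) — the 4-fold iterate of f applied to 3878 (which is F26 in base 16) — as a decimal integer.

170

3878 = (15,2,6)_16 → 15² + 2² + 6² = 265
265 = (1,0,9)_16 → 1² + 0² + 9² = 82
82 = (5,2)_16 → 5² + 2² = 29
29 = (1,13)_16 → 1² + 13² = 170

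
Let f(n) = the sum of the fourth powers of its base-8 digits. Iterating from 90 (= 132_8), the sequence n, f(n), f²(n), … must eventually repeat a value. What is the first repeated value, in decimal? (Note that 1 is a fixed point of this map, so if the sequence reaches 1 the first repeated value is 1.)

273

90 = (1,3,2)_8 → 1⁴ + 3⁴ + 2⁴ = 1 + 81 + 16 = 98
98 = (1,4,2)_8 → 1⁴ + 4⁴ + 2⁴ = 1 + 256 + 16 = 273
273 = (4,2,1)_8 → 4⁴ + 2⁴ + 1⁴ = 256 + 16 + 1 = 273  — 273 already appeared earlier.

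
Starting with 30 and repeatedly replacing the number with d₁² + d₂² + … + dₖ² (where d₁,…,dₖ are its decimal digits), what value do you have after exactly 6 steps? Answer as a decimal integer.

30 → 3² + 0² = 9 + 0 = 9
9 → 9² = 81
81 → 8² + 1² = 64 + 1 = 65
65 → 6² + 5² = 36 + 25 = 61
61 → 6² + 1² = 36 + 1 = 37
37 → 3² + 7² = 9 + 49 = 58

58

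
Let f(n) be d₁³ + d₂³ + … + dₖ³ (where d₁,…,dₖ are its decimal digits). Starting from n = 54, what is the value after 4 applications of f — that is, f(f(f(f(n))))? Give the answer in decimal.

54 → 5³ + 4³ = 125 + 64 = 189
189 → 1³ + 8³ + 9³ = 1 + 512 + 729 = 1242
1242 → 1³ + 2³ + 4³ + 2³ = 1 + 8 + 64 + 8 = 81
81 → 8³ + 1³ = 512 + 1 = 513

513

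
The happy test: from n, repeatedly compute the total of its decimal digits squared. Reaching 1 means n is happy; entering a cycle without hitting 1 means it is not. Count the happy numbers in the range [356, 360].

356: 356 → 70 → 49 → 97 → 130 → 10 → 1  — happy
357: 357 → 83 → 73 → 58 → 89 → 145 → 42 → 20 → 4 → 16 → 37 → 58  — not happy
358: 358 → 98 → 145 → 42 → 20 → 4 → 16 → 37 → 58 → 89 → 145  — not happy
359: 359 → 115 → 27 → 53 → 34 → 25 → 29 → 85 → 89 → 145 → 42 → 20 → 4 → 16 → 37 → 58 → 89  — not happy
360: 360 → 45 → 41 → 17 → 50 → 25 → 29 → 85 → 89 → 145 → 42 → 20 → 4 → 16 → 37 → 58 → 89  — not happy
happy: 356

1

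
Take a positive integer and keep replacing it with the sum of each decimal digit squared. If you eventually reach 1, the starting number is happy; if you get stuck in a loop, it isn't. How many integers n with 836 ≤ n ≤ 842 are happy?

1

836: 836 → 109 → 82 → 68 → 100 → 1  — happy
837: 837 → 122 → 9 → 81 → 65 → 61 → 37 → 58 → 89 → 145 → 42 → 20 → 4 → 16 → 37  — not happy
838: 838 → 137 → 59 → 106 → 37 → 58 → 89 → 145 → 42 → 20 → 4 → 16 → 37  — not happy
839: 839 → 154 → 42 → 20 → 4 → 16 → 37 → 58 → 89 → 145 → 42  — not happy
840: 840 → 80 → 64 → 52 → 29 → 85 → 89 → 145 → 42 → 20 → 4 → 16 → 37 → 58 → 89  — not happy
841: 841 → 81 → 65 → 61 → 37 → 58 → 89 → 145 → 42 → 20 → 4 → 16 → 37  — not happy
842: 842 → 84 → 80 → 64 → 52 → 29 → 85 → 89 → 145 → 42 → 20 → 4 → 16 → 37 → 58 → 89  — not happy
happy: 836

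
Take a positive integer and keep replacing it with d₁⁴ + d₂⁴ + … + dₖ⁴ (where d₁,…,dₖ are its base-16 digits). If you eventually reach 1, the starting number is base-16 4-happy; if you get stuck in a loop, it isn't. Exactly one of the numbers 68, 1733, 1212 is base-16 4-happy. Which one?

68: 68 → 512 → 16 → 1  — reaches 1 (base-16 4-happy)
1733: 1733 → 22657 → 8818 → 2449 → 13123 → 499 → 50707 → 22114 → 3233 → 30737 → 6499 → 7939 → 50707  — repeats 50707 (not base-16 4-happy)
1212: 1212 → 35633 → 18819 → 10994 → 60657 → 109778 → 59314 → 55474 → 47314 → 47314  — repeats 47314 (not base-16 4-happy)

68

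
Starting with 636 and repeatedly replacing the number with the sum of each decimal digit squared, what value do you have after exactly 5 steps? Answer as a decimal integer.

636 → 6² + 3² + 6² = 36 + 9 + 36 = 81
81 → 8² + 1² = 64 + 1 = 65
65 → 6² + 5² = 36 + 25 = 61
61 → 6² + 1² = 36 + 1 = 37
37 → 3² + 7² = 9 + 49 = 58

58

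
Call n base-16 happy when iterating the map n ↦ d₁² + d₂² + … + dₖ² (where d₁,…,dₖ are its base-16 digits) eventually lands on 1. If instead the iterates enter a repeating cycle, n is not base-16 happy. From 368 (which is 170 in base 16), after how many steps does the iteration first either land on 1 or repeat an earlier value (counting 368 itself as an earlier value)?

7

368 = (1,7,0)_16 → 1² + 7² + 0² = 1 + 49 + 0 = 50
50 = (3,2)_16 → 3² + 2² = 9 + 4 = 13
13 = (13)_16 → 13² = 169
169 = (10,9)_16 → 10² + 9² = 100 + 81 = 181
181 = (11,5)_16 → 11² + 5² = 121 + 25 = 146
146 = (9,2)_16 → 9² + 2² = 81 + 4 = 85
85 = (5,5)_16 → 5² + 5² = 25 + 25 = 50  — 50 repeats.
That took 7 steps.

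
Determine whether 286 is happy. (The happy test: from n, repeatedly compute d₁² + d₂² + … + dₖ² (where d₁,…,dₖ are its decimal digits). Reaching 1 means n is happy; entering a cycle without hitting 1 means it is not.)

not happy

286 → 2² + 8² + 6² = 104
104 → 1² + 0² + 4² = 17
17 → 1² + 7² = 50
50 → 5² + 0² = 25
25 → 2² + 5² = 29
29 → 2² + 9² = 85
85 → 8² + 5² = 89
89 → 8² + 9² = 145
145 → 1² + 4² + 5² = 42
42 → 4² + 2² = 20
20 → 2² + 0² = 4
4 → 4² = 16
16 → 1² + 6² = 37
37 → 3² + 7² = 58
58 → 5² + 8² = 89  — 89 already seen; the sequence cycles without reaching 1.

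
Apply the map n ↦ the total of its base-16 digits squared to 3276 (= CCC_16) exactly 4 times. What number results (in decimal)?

3276 = (12,12,12)_16 → 12² + 12² + 12² = 432
432 = (1,11,0)_16 → 1² + 11² + 0² = 122
122 = (7,10)_16 → 7² + 10² = 149
149 = (9,5)_16 → 9² + 5² = 106

106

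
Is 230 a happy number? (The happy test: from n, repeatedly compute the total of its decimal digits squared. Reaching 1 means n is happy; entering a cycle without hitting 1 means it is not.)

happy

230 → 2² + 3² + 0² = 4 + 9 + 0 = 13
13 → 1² + 3² = 1 + 9 = 10
10 → 1² + 0² = 1 + 0 = 1  — reached 1.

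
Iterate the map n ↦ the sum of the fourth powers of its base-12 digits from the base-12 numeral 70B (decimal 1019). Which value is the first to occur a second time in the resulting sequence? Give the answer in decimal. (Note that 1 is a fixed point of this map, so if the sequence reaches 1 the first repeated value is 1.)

17042

1019 = (7,0,11)_12 → 7⁴ + 0⁴ + 11⁴ = 17042
17042 = (9,10,4,2)_12 → 9⁴ + 10⁴ + 4⁴ + 2⁴ = 16833
16833 = (9,8,10,9)_12 → 9⁴ + 8⁴ + 10⁴ + 9⁴ = 27218
27218 = (1,3,9,0,2)_12 → 1⁴ + 3⁴ + 9⁴ + 0⁴ + 2⁴ = 6659
6659 = (3,10,2,11)_12 → 3⁴ + 10⁴ + 2⁴ + 11⁴ = 24738
24738 = (1,2,3,9,6)_12 → 1⁴ + 2⁴ + 3⁴ + 9⁴ + 6⁴ = 7955
7955 = (4,7,2,11)_12 → 4⁴ + 7⁴ + 2⁴ + 11⁴ = 17314
17314 = (10,0,2,10)_12 → 10⁴ + 0⁴ + 2⁴ + 10⁴ = 20016
20016 = (11,7,0,0)_12 → 11⁴ + 7⁴ + 0⁴ + 0⁴ = 17042  — 17042 already appeared earlier.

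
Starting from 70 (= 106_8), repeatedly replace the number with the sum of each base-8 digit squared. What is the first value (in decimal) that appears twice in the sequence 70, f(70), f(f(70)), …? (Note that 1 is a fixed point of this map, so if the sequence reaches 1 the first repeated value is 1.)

70 = (1,0,6)_8 → 37
37 = (4,5)_8 → 41
41 = (5,1)_8 → 26
26 = (3,2)_8 → 13
13 = (1,5)_8 → 26  — 26 already appeared earlier.

26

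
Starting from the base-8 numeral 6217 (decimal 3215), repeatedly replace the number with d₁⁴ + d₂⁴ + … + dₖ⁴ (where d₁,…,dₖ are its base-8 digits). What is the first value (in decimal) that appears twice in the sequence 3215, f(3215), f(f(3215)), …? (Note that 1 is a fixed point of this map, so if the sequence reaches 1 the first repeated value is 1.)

3215 = (6,2,1,7)_8 → 3714
3714 = (7,2,0,2)_8 → 2433
2433 = (4,6,0,1)_8 → 1553
1553 = (3,0,2,1)_8 → 98
98 = (1,4,2)_8 → 273
273 = (4,2,1)_8 → 273  — 273 already appeared earlier.

273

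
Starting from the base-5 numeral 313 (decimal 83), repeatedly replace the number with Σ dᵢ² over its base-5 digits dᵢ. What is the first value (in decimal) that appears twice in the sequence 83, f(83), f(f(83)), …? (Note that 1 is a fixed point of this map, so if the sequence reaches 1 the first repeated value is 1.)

83 = (3,1,3)_5 → 3² + 1² + 3² = 19
19 = (3,4)_5 → 3² + 4² = 25
25 = (1,0,0)_5 → 1² + 0² + 0² = 1  — reached the fixed point 1.
1 → 1, so 1 is the first repeated value.

1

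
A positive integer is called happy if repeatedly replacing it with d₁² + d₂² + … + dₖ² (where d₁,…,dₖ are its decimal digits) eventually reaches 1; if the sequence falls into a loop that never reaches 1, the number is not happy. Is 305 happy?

not happy

305 → 34
34 → 25
25 → 29
29 → 85
85 → 89
89 → 145
145 → 42
42 → 20
20 → 4
4 → 16
16 → 37
37 → 58
58 → 89  — 89 already seen; the sequence cycles without reaching 1.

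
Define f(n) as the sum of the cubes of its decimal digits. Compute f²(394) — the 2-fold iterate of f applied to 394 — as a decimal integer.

520

394 → 3³ + 9³ + 4³ = 820
820 → 8³ + 2³ + 0³ = 520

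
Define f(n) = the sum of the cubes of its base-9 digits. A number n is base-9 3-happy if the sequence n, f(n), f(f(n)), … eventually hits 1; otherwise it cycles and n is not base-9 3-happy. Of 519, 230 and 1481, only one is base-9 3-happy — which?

519: 519 → 459 → 341 → 577 → 345 → 99 → 9 → 1  — reaches 1 (base-9 3-happy)
230: 230 → 476 → 980 → 540 → 432 → 152 → 856 → 128 → 134 → 638 → 1198 → 470 → 476  — repeats 476 (not base-9 3-happy)
1481: 1481 → 141 → 433 → 153 → 513 → 243 → 27 → 27  — repeats 27 (not base-9 3-happy)

519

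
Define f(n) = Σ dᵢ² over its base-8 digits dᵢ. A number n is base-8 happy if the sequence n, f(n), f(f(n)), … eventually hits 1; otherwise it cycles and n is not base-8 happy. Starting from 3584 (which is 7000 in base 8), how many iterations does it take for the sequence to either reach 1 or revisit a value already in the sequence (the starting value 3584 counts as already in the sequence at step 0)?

6

3584 = (7,0,0,0)_8 → 7² + 0² + 0² + 0² = 49
49 = (6,1)_8 → 6² + 1² = 37
37 = (4,5)_8 → 4² + 5² = 41
41 = (5,1)_8 → 5² + 1² = 26
26 = (3,2)_8 → 3² + 2² = 13
13 = (1,5)_8 → 1² + 5² = 26  — 26 repeats.
That took 6 steps.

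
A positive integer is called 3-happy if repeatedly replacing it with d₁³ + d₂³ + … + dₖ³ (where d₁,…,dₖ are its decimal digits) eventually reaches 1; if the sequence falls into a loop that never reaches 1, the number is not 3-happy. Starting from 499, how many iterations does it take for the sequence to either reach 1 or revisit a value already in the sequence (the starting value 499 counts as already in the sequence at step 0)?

5

499 → 4³ + 9³ + 9³ = 64 + 729 + 729 = 1522
1522 → 1³ + 5³ + 2³ + 2³ = 1 + 125 + 8 + 8 = 142
142 → 1³ + 4³ + 2³ = 1 + 64 + 8 = 73
73 → 7³ + 3³ = 343 + 27 = 370
370 → 3³ + 7³ + 0³ = 27 + 343 + 0 = 370  — 370 repeats.
That took 5 steps.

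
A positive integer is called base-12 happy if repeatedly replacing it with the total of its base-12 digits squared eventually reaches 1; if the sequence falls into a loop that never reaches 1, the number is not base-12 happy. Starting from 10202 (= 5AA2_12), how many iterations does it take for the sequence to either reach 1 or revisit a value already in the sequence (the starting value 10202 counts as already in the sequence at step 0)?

10202 = (5,10,10,2)_12 → 5² + 10² + 10² + 2² = 25 + 100 + 100 + 4 = 229
229 = (1,7,1)_12 → 1² + 7² + 1² = 1 + 49 + 1 = 51
51 = (4,3)_12 → 4² + 3² = 16 + 9 = 25
25 = (2,1)_12 → 2² + 1² = 4 + 1 = 5
5 = (5)_12 → 5² = 25  — 25 repeats.
That took 5 steps.

5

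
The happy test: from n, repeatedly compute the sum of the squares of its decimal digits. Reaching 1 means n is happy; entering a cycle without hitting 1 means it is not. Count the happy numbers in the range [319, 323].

2

319: 319 → 91 → 82 → 68 → 100 → 1  — happy
320: 320 → 13 → 10 → 1  — happy
321: 321 → 14 → 17 → 50 → 25 → 29 → 85 → 89 → 145 → 42 → 20 → 4 → 16 → 37 → 58 → 89  — not happy
322: 322 → 17 → 50 → 25 → 29 → 85 → 89 → 145 → 42 → 20 → 4 → 16 → 37 → 58 → 89  — not happy
323: 323 → 22 → 8 → 64 → 52 → 29 → 85 → 89 → 145 → 42 → 20 → 4 → 16 → 37 → 58 → 89  — not happy
happy: 319, 320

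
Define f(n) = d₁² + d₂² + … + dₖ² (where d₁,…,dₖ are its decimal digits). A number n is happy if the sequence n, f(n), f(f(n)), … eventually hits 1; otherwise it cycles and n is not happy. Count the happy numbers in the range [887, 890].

1

887: 887 → 177 → 99 → 162 → 41 → 17 → 50 → 25 → 29 → 85 → 89 → 145 → 42 → 20 → 4 → 16 → 37 → 58 → 89  (repeats 89)
888: 888 → 192 → 86 → 100 → 1  (reaches 1)
889: 889 → 209 → 85 → 89 → 145 → 42 → 20 → 4 → 16 → 37 → 58 → 89  (repeats 89)
890: 890 → 145 → 42 → 20 → 4 → 16 → 37 → 58 → 89 → 145  (repeats 145)
happy: 888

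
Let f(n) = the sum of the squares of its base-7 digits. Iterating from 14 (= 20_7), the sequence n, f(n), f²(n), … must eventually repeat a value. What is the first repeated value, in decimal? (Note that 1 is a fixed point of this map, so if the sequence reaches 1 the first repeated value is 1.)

4

14 = (2,0)_7 → 2² + 0² = 4 + 0 = 4
4 = (4)_7 → 4² = 16
16 = (2,2)_7 → 2² + 2² = 4 + 4 = 8
8 = (1,1)_7 → 1² + 1² = 1 + 1 = 2
2 = (2)_7 → 2² = 4  — 4 already appeared earlier.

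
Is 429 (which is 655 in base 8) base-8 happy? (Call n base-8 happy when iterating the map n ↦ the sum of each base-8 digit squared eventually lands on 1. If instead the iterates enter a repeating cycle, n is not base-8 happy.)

429 = (6,5,5)_8 → 6² + 5² + 5² = 36 + 25 + 25 = 86
86 = (1,2,6)_8 → 1² + 2² + 6² = 1 + 4 + 36 = 41
41 = (5,1)_8 → 5² + 1² = 25 + 1 = 26
26 = (3,2)_8 → 3² + 2² = 9 + 4 = 13
13 = (1,5)_8 → 1² + 5² = 1 + 25 = 26  — 26 already seen; the sequence cycles without reaching 1.

not base-8 happy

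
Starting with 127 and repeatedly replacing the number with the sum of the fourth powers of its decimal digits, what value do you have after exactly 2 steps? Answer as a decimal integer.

4369

127 → 1⁴ + 2⁴ + 7⁴ = 2418
2418 → 2⁴ + 4⁴ + 1⁴ + 8⁴ = 4369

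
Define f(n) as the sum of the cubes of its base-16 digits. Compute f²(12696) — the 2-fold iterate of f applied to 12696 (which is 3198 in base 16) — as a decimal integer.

3564

12696 = (3,1,9,8)_16 → 1269
1269 = (4,15,5)_16 → 3564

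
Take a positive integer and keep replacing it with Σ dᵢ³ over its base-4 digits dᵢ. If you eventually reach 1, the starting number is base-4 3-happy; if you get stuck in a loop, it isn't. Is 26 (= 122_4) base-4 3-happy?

26 = (1,2,2)_4 → 1³ + 2³ + 2³ = 1 + 8 + 8 = 17
17 = (1,0,1)_4 → 1³ + 0³ + 1³ = 1 + 0 + 1 = 2
2 = (2)_4 → 2³ = 8
8 = (2,0)_4 → 2³ + 0³ = 8 + 0 = 8  — 8 already seen; the sequence cycles without reaching 1.

not base-4 3-happy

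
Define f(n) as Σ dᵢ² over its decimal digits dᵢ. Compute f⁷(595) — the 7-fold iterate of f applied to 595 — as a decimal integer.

58

595 → 5² + 9² + 5² = 131
131 → 1² + 3² + 1² = 11
11 → 1² + 1² = 2
2 → 2² = 4
4 → 4² = 16
16 → 1² + 6² = 37
37 → 3² + 7² = 58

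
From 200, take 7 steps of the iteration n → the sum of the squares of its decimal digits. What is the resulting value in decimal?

42

200 → 2² + 0² + 0² = 4
4 → 4² = 16
16 → 1² + 6² = 37
37 → 3² + 7² = 58
58 → 5² + 8² = 89
89 → 8² + 9² = 145
145 → 1² + 4² + 5² = 42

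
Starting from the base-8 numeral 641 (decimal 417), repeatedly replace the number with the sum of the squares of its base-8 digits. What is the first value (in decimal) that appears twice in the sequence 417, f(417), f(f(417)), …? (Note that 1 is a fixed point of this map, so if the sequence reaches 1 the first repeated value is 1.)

16

417 = (6,4,1)_8 → 53
53 = (6,5)_8 → 61
61 = (7,5)_8 → 74
74 = (1,1,2)_8 → 6
6 = (6)_8 → 36
36 = (4,4)_8 → 32
32 = (4,0)_8 → 16
16 = (2,0)_8 → 4
4 = (4)_8 → 16  — 16 already appeared earlier.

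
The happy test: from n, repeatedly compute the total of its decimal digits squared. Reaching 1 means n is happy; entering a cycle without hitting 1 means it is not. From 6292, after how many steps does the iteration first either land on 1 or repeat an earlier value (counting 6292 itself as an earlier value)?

6292 → 125
125 → 30
30 → 9
9 → 81
81 → 65
65 → 61
61 → 37
37 → 58
58 → 89
89 → 145
145 → 42
42 → 20
20 → 4
4 → 16
16 → 37  — 37 repeats.
That took 15 steps.

15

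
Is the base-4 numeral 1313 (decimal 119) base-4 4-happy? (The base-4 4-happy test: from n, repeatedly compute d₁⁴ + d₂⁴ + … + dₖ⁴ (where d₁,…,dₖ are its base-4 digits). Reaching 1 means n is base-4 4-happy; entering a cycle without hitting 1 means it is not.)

base-4 4-happy

119 = (1,3,1,3)_4 → 1⁴ + 3⁴ + 1⁴ + 3⁴ = 164
164 = (2,2,1,0)_4 → 2⁴ + 2⁴ + 1⁴ + 0⁴ = 33
33 = (2,0,1)_4 → 2⁴ + 0⁴ + 1⁴ = 17
17 = (1,0,1)_4 → 1⁴ + 0⁴ + 1⁴ = 2
2 = (2)_4 → 2⁴ = 16
16 = (1,0,0)_4 → 1⁴ + 0⁴ + 0⁴ = 1  — reached 1.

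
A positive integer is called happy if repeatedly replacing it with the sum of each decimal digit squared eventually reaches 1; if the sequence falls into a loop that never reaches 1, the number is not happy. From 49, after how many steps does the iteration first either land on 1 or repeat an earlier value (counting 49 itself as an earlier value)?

49 → 4² + 9² = 97
97 → 9² + 7² = 130
130 → 1² + 3² + 0² = 10
10 → 1² + 0² = 1  — reached 1.
That took 4 steps.

4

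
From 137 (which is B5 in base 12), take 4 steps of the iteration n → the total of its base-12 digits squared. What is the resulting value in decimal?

5

137 = (11,5)_12 → 11² + 5² = 146
146 = (1,0,2)_12 → 1² + 0² + 2² = 5
5 = (5)_12 → 5² = 25
25 = (2,1)_12 → 2² + 1² = 5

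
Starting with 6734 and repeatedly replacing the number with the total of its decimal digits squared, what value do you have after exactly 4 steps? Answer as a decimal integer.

16

6734 → 6² + 7² + 3² + 4² = 110
110 → 1² + 1² + 0² = 2
2 → 2² = 4
4 → 4² = 16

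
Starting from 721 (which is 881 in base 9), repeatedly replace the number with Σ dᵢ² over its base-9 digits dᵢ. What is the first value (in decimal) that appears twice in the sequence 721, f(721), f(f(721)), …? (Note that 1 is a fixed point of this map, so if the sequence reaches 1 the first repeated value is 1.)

721 = (8,8,1)_9 → 8² + 8² + 1² = 64 + 64 + 1 = 129
129 = (1,5,3)_9 → 1² + 5² + 3² = 1 + 25 + 9 = 35
35 = (3,8)_9 → 3² + 8² = 9 + 64 = 73
73 = (8,1)_9 → 8² + 1² = 64 + 1 = 65
65 = (7,2)_9 → 7² + 2² = 49 + 4 = 53
53 = (5,8)_9 → 5² + 8² = 25 + 64 = 89
89 = (1,0,8)_9 → 1² + 0² + 8² = 1 + 0 + 64 = 65  — 65 already appeared earlier.

65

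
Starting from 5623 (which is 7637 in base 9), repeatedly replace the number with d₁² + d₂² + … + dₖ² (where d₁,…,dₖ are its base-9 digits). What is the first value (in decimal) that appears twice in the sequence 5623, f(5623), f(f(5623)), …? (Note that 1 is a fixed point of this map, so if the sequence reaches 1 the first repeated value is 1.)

5623 = (7,6,3,7)_9 → 7² + 6² + 3² + 7² = 143
143 = (1,6,8)_9 → 1² + 6² + 8² = 101
101 = (1,2,2)_9 → 1² + 2² + 2² = 9
9 = (1,0)_9 → 1² + 0² = 1  — reached the fixed point 1.
1 → 1, so 1 is the first repeated value.

1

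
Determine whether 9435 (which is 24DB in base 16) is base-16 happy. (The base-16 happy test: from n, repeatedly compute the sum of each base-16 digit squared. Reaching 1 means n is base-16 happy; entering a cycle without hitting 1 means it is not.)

9435 = (2,4,13,11)_16 → 310
310 = (1,3,6)_16 → 46
46 = (2,14)_16 → 200
200 = (12,8)_16 → 208
208 = (13,0)_16 → 169
169 = (10,9)_16 → 181
181 = (11,5)_16 → 146
146 = (9,2)_16 → 85
85 = (5,5)_16 → 50
50 = (3,2)_16 → 13
13 = (13)_16 → 169  — 169 already seen; the sequence cycles without reaching 1.

not base-16 happy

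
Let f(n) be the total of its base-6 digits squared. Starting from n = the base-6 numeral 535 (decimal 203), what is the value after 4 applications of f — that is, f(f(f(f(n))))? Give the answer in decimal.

9

203 = (5,3,5)_6 → 59
59 = (1,3,5)_6 → 35
35 = (5,5)_6 → 50
50 = (1,2,2)_6 → 9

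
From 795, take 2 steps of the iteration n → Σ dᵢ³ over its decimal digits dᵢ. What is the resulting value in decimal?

795 → 7³ + 9³ + 5³ = 1197
1197 → 1³ + 1³ + 9³ + 7³ = 1074

1074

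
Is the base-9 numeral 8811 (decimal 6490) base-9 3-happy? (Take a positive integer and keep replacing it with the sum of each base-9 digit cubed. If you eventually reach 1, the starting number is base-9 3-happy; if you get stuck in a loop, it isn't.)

6490 = (8,8,1,1)_9 → 8³ + 8³ + 1³ + 1³ = 1026
1026 = (1,3,6,0)_9 → 1³ + 3³ + 6³ + 0³ = 244
244 = (3,0,1)_9 → 3³ + 0³ + 1³ = 28
28 = (3,1)_9 → 3³ + 1³ = 28  — 28 already seen; the sequence cycles without reaching 1.

not base-9 3-happy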